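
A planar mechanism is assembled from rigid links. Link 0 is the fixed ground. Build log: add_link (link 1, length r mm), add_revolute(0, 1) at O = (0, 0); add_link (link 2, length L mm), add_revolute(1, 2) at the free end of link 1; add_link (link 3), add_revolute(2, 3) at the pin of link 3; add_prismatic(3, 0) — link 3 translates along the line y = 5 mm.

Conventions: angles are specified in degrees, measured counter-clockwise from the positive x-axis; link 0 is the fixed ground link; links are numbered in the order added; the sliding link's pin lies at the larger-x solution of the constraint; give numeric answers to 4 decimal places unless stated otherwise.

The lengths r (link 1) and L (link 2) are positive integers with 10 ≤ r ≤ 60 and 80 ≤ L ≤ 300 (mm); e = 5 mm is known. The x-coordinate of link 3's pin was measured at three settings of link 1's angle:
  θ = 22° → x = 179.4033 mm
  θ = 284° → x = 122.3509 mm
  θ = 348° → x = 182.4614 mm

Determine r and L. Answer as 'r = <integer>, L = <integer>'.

constraint per measurement: (x − r cos θ)² + (r sin θ − e)² = L²
subtracting the θ₁ and θ₂ equations cancels the r² and L² terms:
r = (x₁² − x₂²) / (2[(x₁cos θ₁ + e sin θ₁) − (x₂cos θ₂ + e sin θ₂)]) = 60.0000 → r = 60
L² = (x₁ − r cos θ₁)² + (r sin θ₁ − e)² = 15624.9989 → L = 125.0000 → L = 125
check at θ₃=348°: x = 182.4614 (printed 182.4614) ✓

r = 60, L = 125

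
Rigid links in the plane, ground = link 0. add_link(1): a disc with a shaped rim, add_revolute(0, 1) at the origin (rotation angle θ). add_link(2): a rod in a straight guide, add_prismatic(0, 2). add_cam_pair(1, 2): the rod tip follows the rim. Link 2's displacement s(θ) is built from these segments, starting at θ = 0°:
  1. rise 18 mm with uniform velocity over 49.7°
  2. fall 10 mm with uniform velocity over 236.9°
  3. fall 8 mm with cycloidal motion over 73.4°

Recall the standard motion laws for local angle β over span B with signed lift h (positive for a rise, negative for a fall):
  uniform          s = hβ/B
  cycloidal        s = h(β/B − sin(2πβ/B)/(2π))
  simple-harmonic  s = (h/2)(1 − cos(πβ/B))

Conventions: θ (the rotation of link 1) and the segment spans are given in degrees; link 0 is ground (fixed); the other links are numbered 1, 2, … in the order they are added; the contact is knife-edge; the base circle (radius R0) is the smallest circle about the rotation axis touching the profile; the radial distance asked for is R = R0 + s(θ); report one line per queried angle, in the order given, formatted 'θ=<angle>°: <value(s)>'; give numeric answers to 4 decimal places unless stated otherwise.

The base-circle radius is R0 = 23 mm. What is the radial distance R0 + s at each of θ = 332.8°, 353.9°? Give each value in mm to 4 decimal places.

segment 1 (0° to 49.7°, uniform, h = 18) is passed completely: s = 0.0000 + (18) = 18.0000
segment 2 (49.7° to 286.6°, uniform, h = -10) is passed completely: s = 18.0000 + (-10) = 8.0000
θ = 332.8° falls in segment 3 (286.6° to 360°, cycloidal, h = -8): β = 332.8 − 286.6 = 46.2°, B = 73.4°; Δs = -8·(0.6294 − sin(2π·0.6294)/(2π)) = -5.9604; s = 8.0000 − 5.9604 = 2.0396
θ = 353.9° falls in segment 3 (286.6° to 360°, cycloidal, h = -8): β = 353.9 − 286.6 = 67.3°, B = 73.4°; Δs = -8·(0.9169 − sin(2π·0.9169)/(2π)) = -7.9702; s = 8.0000 − 7.9702 = 0.0298
θ=332.8°: R = R0 + s = 23 + 2.0396 = 25.0396
θ=353.9°: R = R0 + s = 23 + 0.0298 = 23.0298

θ=332.8°: 25.0396
θ=353.9°: 23.0298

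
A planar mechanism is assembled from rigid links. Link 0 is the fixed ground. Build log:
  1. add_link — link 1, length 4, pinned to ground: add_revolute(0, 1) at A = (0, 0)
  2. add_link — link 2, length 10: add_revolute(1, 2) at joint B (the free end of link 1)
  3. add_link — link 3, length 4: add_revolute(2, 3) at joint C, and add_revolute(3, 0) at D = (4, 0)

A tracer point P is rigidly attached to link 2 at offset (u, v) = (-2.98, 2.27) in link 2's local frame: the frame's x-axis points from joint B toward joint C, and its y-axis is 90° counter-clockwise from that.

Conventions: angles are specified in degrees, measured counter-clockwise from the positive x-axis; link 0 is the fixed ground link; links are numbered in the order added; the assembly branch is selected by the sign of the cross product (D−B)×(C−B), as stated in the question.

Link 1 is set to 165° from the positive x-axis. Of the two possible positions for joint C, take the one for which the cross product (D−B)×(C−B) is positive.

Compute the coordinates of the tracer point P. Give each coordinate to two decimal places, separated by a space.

A=(0,0), D=(4.00,0)
B = A + 4.00·(cos165°, sin165°) = (-3.8637, 1.0353)
|BD| = 7.9316
circle(B,10.00) ∩ circle(D,4.00): a=9.2611, h=3.7726
  candidates: C₊=(5.8106,3.5668) cross=29.922; C₋=(4.8257,-3.9138) cross=-29.922
  branch + wants cross > 0 → take C=(5.8106,3.5668) (cross=29.922)
ex = (C−B)/|BC| = (0.9674,0.2531); ey = (-0.2531,0.9674)
P = B + -2.98·ex + 2.27·ey = (-7.3213,2.4770)

-7.32 2.48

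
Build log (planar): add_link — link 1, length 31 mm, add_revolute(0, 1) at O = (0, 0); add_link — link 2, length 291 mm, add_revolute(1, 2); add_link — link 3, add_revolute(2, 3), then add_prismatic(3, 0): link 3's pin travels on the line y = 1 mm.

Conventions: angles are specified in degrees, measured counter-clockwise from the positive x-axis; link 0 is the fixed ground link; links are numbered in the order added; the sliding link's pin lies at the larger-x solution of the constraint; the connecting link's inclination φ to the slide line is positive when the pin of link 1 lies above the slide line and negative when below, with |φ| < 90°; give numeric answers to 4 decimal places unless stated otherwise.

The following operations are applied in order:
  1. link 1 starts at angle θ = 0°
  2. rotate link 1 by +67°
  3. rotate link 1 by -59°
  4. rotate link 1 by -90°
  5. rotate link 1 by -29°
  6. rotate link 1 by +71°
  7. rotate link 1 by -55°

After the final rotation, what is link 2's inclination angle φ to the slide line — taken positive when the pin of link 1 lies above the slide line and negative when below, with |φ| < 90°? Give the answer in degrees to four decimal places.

geometry: r = 31 mm, L = 291 mm, e = 1 mm; θ starts at 0°
rotate link 1 by +67°: θ ← 0° +67° = 67°
rotate link 1 by -59°: θ ← 67° -59° = 8°
rotate link 1 by -90°: θ ← 8° -90° = -82°
rotate link 1 by -29°: θ ← -82° -29° = -111°
rotate link 1 by +71°: θ ← -111° +71° = -40°
rotate link 1 by -55°: θ ← -40° -55° = -95°
h = r sin θ − e = -30.882036 − 1 = -31.882036
sin φ = h / L = -31.882036 / 291 = -0.10956026
φ = arcsin(-0.10956026) = -6.289967°

-6.2900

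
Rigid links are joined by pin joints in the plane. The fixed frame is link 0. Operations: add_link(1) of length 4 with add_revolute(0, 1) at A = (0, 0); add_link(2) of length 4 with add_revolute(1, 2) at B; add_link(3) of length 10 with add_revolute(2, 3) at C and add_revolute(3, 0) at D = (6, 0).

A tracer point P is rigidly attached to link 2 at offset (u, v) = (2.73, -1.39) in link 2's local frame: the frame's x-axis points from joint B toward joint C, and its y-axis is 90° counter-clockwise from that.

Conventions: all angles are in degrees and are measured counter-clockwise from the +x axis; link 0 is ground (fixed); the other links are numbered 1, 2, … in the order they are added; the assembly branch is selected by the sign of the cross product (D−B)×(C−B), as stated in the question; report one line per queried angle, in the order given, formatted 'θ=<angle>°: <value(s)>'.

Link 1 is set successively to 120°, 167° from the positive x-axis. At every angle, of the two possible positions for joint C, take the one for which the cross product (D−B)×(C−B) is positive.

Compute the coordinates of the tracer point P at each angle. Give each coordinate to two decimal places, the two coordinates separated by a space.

A=(0,0), D=(6.00,0)
θ=120°: B = A + 4.00·(cos120°, sin120°) = (-2.0000, 3.4641)
θ=120°: |BD| = 8.7178
θ=120°: circle(B,4.00) ∩ circle(D,10.00): a=-0.4588, h=3.9736
θ=120°:   candidates: C₊=(-0.8421,7.2928) cross=34.641; C₋=(-4.0000,0.0000) cross=-34.641
θ=120°:   branch + wants cross > 0 → take C=(-0.8421,7.2928) (cross=34.641)
θ=120°: ex = (C−B)/|BC| = (0.2895,0.9572); ey = (-0.9572,0.2895)
θ=120°: P = B + 2.73·ex + -1.39·ey = (0.1208,5.6749)
θ=167°: B = A + 4.00·(cos167°, sin167°) = (-3.8975, 0.8998)
θ=167°: |BD| = 9.9383
θ=167°: circle(B,4.00) ∩ circle(D,10.00): a=0.7431, h=3.9304
θ=167°:   candidates: C₊=(-2.8016,4.7468) cross=39.061; C₋=(-3.5133,-3.0817) cross=-39.061
θ=167°:   branch + wants cross > 0 → take C=(-2.8016,4.7468) (cross=39.061)
θ=167°: ex = (C−B)/|BC| = (0.2740,0.9617); ey = (-0.9617,0.2740)
θ=167°: P = B + 2.73·ex + -1.39·ey = (-1.8127,3.1445)

θ=120°: 0.12 5.67
θ=167°: -1.81 3.14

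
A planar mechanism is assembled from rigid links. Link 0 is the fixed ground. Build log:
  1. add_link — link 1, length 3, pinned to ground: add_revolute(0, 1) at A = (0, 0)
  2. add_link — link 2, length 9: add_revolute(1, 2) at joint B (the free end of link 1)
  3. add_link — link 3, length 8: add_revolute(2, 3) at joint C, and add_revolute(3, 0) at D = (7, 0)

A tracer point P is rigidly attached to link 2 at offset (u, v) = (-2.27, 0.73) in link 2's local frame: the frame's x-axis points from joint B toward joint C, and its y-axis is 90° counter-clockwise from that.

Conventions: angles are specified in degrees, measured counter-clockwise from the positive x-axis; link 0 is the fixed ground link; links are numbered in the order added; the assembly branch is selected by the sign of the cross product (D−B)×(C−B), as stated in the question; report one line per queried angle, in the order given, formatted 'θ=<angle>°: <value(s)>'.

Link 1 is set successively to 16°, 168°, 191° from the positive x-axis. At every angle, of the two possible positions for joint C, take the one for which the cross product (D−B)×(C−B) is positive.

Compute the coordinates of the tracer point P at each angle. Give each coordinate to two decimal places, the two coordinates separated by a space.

A=(0,0), D=(7.00,0)
θ=16°: B = A + 3.00·(cos16°, sin16°) = (2.8838, 0.8269)
θ=16°: |BD| = 4.1985
θ=16°: circle(B,9.00) ∩ circle(D,8.00): a=4.1238, h=7.9997
θ=16°:   candidates: C₊=(8.5024,7.8577) cross=33.586; C₋=(5.3512,-7.8282) cross=-33.586
θ=16°:   branch + wants cross > 0 → take C=(8.5024,7.8577) (cross=33.586)
θ=16°: ex = (C−B)/|BC| = (0.6243,0.7812); ey = (-0.7812,0.6243)
θ=16°: P = B + -2.27·ex + 0.73·ey = (0.8964,-0.4907)
θ=168°: B = A + 3.00·(cos168°, sin168°) = (-2.9344, 0.6237)
θ=168°: |BD| = 9.9540
θ=168°: circle(B,9.00) ∩ circle(D,8.00): a=5.8309, h=6.8557
θ=168°:   candidates: C₊=(3.3146,7.1006) cross=68.241; C₋=(2.4554,-6.5838) cross=-68.241
θ=168°:   branch + wants cross > 0 → take C=(3.3146,7.1006) (cross=68.241)
θ=168°: ex = (C−B)/|BC| = (0.6943,0.7196); ey = (-0.7196,0.6943)
θ=168°: P = B + -2.27·ex + 0.73·ey = (-5.0359,-0.5030)
θ=191°: B = A + 3.00·(cos191°, sin191°) = (-2.9449, -0.5724)
θ=191°: |BD| = 9.9613
θ=191°: circle(B,9.00) ∩ circle(D,8.00): a=5.8340, h=6.8531
θ=191°:   candidates: C₊=(2.4856,6.6046) cross=68.266; C₋=(3.2733,-7.0789) cross=-68.266
θ=191°:   branch + wants cross > 0 → take C=(2.4856,6.6046) (cross=68.266)
θ=191°: ex = (C−B)/|BC| = (0.6034,0.7974); ey = (-0.7974,0.6034)
θ=191°: P = B + -2.27·ex + 0.73·ey = (-4.8967,-1.9422)

θ=16°: 0.90 -0.49
θ=168°: -5.04 -0.50
θ=191°: -4.90 -1.94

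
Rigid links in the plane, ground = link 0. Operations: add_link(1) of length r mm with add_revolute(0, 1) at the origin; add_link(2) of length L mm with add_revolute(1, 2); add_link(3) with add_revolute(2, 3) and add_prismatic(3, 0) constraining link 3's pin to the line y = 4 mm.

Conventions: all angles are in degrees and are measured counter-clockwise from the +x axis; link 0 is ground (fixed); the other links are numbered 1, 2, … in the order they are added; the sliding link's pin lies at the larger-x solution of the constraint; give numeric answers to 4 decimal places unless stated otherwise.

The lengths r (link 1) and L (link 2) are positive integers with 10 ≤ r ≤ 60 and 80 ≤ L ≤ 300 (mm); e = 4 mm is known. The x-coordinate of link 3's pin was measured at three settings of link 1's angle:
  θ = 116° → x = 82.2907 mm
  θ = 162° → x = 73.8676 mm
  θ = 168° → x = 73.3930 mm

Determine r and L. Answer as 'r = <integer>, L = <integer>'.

constraint per measurement: (x − r cos θ)² + (r sin θ − e)² = L²
subtracting the θ₁ and θ₂ equations cancels the r² and L² terms:
r = (x₁² − x₂²) / (2[(x₁cos θ₁ + e sin θ₁) − (x₂cos θ₂ + e sin θ₂)]) = 17.9998 → r = 18
L² = (x₁ − r cos θ₁)² + (r sin θ₁ − e)² = 8280.9922 → L = 91.0000 → L = 91
check at θ₃=168°: x = 73.3930 (printed 73.3930) ✓

r = 18, L = 91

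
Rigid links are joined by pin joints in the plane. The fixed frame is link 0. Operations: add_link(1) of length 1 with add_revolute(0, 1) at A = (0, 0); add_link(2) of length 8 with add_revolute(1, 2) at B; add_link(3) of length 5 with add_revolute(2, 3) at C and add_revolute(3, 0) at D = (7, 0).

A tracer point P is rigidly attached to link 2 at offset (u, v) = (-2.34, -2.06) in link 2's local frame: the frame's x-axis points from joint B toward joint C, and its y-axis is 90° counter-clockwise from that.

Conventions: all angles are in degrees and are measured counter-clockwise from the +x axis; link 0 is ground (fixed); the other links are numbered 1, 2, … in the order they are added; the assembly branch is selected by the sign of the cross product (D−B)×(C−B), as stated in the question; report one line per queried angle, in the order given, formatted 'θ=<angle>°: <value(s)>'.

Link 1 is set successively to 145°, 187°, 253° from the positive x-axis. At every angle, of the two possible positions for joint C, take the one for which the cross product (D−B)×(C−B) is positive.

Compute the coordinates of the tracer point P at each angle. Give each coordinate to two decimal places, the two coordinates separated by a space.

A=(0,0), D=(7.00,0)
θ=145°: B = A + 1.00·(cos145°, sin145°) = (-0.8192, 0.5736)
θ=145°: |BD| = 7.8402
θ=145°: circle(B,8.00) ∩ circle(D,5.00): a=6.4073, h=4.7903
θ=145°:   candidates: C₊=(5.9214,4.8823) cross=37.557; C₋=(5.2205,-4.6726) cross=-37.557
θ=145°:   branch + wants cross > 0 → take C=(5.9214,4.8823) (cross=37.557)
θ=145°: ex = (C−B)/|BC| = (0.8426,0.5386); ey = (-0.5386,0.8426)
θ=145°: P = B + -2.34·ex + -2.06·ey = (-1.6813,-2.4224)
θ=187°: B = A + 1.00·(cos187°, sin187°) = (-0.9925, -0.1219)
θ=187°: |BD| = 7.9935
θ=187°: circle(B,8.00) ∩ circle(D,5.00): a=6.4362, h=4.7513
θ=187°:   candidates: C₊=(5.3705,4.7270) cross=37.980; C₋=(5.5154,-4.7745) cross=-37.980
θ=187°:   branch + wants cross > 0 → take C=(5.3705,4.7270) (cross=37.980)
θ=187°: ex = (C−B)/|BC| = (0.7954,0.6061); ey = (-0.6061,0.7954)
θ=187°: P = B + -2.34·ex + -2.06·ey = (-1.6051,-3.1787)
θ=253°: B = A + 1.00·(cos253°, sin253°) = (-0.2924, -0.9563)
θ=253°: |BD| = 7.3548
θ=253°: circle(B,8.00) ∩ circle(D,5.00): a=6.3287, h=4.8936
θ=253°:   candidates: C₊=(5.3463,4.7186) cross=35.991; C₋=(6.6189,-4.9855) cross=-35.991
θ=253°:   branch + wants cross > 0 → take C=(5.3463,4.7186) (cross=35.991)
θ=253°: ex = (C−B)/|BC| = (0.7048,0.7094); ey = (-0.7094,0.7048)
θ=253°: P = B + -2.34·ex + -2.06·ey = (-0.4804,-4.0682)

θ=145°: -1.68 -2.42
θ=187°: -1.61 -3.18
θ=253°: -0.48 -4.07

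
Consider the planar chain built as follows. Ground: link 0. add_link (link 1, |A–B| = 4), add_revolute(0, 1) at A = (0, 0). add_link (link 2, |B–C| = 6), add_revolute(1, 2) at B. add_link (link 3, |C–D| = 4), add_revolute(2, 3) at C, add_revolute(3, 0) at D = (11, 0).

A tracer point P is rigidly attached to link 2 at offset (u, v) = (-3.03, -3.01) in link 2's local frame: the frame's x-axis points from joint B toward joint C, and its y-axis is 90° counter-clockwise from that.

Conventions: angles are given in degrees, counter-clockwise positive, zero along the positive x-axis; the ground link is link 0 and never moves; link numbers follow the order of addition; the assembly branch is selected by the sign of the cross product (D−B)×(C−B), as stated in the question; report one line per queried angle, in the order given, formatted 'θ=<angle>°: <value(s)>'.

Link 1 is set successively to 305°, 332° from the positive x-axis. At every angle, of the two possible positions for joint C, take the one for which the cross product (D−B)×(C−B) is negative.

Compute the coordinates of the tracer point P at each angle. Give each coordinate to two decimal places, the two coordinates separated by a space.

A=(0,0), D=(11.00,0)
θ=305°: B = A + 4.00·(cos305°, sin305°) = (2.2943, -3.2766)
θ=305°: |BD| = 9.3019
θ=305°: circle(B,6.00) ∩ circle(D,4.00): a=5.7260, h=1.7925
θ=305°:   candidates: C₊=(7.0219,0.4180) cross=16.673; C₋=(8.2847,-2.9372) cross=-16.673
θ=305°:   branch - wants cross < 0 → take C=(8.2847,-2.9372) (cross=-16.673)
θ=305°: ex = (C−B)/|BC| = (0.9984,0.0566); ey = (-0.0566,0.9984)
θ=305°: P = B + -3.03·ex + -3.01·ey = (-0.5606,-6.4532)
θ=332°: B = A + 4.00·(cos332°, sin332°) = (3.5318, -1.8779)
θ=332°: |BD| = 7.7007
θ=332°: circle(B,6.00) ∩ circle(D,4.00): a=5.1489, h=3.0803
θ=332°:   candidates: C₊=(7.7741,2.3651) cross=23.721; C₋=(9.2764,-3.6096) cross=-23.721
θ=332°:   branch - wants cross < 0 → take C=(9.2764,-3.6096) (cross=-23.721)
θ=332°: ex = (C−B)/|BC| = (0.9574,-0.2886); ey = (0.2886,0.9574)
θ=332°: P = B + -3.03·ex + -3.01·ey = (-0.2380,-3.8853)

θ=305°: -0.56 -6.45
θ=332°: -0.24 -3.89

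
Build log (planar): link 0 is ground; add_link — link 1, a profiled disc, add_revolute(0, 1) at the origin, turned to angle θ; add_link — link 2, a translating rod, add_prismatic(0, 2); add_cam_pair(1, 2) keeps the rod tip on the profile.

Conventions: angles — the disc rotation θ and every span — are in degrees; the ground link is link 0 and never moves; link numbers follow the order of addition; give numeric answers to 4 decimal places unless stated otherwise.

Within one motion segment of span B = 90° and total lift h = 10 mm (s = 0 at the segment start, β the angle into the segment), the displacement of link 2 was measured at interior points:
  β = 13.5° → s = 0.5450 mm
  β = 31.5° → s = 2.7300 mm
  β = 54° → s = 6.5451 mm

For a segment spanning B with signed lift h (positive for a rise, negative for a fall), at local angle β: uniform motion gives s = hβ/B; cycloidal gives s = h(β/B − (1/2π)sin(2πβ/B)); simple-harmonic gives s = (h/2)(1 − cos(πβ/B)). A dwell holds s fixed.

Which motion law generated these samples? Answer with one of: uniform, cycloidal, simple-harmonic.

candidates at β/B = r: uniform s = h·r (linear in β); cycloidal s = h·(r − sin(2πr)/(2π)); simple-harmonic s = (h/2)(1 − cos(πr))
β=13.5°: printed 0.5450 | uniform 1.5000, cycloidal 0.2124, simple-harmonic 0.5450
β=31.5°: printed 2.7300 | uniform 3.5000, cycloidal 2.2124, simple-harmonic 2.7300
β=54°: printed 6.5451 | uniform 6.0000, cycloidal 6.9355, simple-harmonic 6.5451
only one law matches every sample → simple-harmonic

simple-harmonic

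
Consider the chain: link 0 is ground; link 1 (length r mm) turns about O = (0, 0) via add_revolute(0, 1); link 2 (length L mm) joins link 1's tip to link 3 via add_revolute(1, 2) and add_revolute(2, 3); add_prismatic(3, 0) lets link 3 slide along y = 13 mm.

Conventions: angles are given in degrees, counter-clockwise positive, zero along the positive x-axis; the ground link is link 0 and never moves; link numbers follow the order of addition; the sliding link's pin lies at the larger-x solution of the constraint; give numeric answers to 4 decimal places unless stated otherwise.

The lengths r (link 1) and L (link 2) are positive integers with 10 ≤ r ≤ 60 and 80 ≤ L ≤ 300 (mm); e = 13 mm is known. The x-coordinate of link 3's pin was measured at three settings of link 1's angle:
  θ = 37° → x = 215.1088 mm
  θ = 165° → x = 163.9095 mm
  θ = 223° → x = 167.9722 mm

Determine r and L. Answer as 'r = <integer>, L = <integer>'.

constraint per measurement: (x − r cos θ)² + (r sin θ − e)² = L²
subtracting the θ₁ and θ₂ equations cancels the r² and L² terms:
r = (x₁² − x₂²) / (2[(x₁cos θ₁ + e sin θ₁) − (x₂cos θ₂ + e sin θ₂)]) = 29.0000 → r = 29
L² = (x₁ − r cos θ₁)² + (r sin θ₁ − e)² = 36864.0028 → L = 192.0000 → L = 192
check at θ₃=223°: x = 167.9722 (printed 167.9722) ✓

r = 29, L = 192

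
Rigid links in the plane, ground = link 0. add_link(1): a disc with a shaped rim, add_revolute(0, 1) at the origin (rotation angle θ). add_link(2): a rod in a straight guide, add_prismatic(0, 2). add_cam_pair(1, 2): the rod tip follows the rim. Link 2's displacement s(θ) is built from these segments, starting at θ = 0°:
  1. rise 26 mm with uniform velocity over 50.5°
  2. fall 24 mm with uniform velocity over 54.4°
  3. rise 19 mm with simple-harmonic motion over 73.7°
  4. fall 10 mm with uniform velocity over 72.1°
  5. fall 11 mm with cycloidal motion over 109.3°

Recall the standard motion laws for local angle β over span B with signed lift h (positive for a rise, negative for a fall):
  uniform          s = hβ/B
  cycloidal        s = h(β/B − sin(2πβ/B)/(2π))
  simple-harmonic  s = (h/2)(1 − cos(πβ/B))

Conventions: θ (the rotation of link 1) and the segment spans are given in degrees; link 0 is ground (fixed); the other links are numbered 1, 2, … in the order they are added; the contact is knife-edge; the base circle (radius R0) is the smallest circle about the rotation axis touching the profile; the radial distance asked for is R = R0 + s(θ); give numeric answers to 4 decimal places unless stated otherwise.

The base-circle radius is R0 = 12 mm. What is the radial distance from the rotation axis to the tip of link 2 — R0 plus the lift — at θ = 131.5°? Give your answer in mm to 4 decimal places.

segment 1 (0° to 50.5°, uniform, h = 26) is passed completely: s = 0.0000 + (26) = 26.0000
segment 2 (50.5° to 104.9°, uniform, h = -24) is passed completely: s = 26.0000 + (-24) = 2.0000
θ = 131.5° falls in segment 3 (104.9° to 178.6°, simple-harmonic, h = 19): β = 131.5 − 104.9 = 26.6°, B = 73.7°; Δs = 19/2·(1 − cos(π·0.3609)) = 5.4800; s = 2.0000 + 5.4800 = 7.4800
R = R0 + s = 12 + 7.4800 = 19.4800

19.4800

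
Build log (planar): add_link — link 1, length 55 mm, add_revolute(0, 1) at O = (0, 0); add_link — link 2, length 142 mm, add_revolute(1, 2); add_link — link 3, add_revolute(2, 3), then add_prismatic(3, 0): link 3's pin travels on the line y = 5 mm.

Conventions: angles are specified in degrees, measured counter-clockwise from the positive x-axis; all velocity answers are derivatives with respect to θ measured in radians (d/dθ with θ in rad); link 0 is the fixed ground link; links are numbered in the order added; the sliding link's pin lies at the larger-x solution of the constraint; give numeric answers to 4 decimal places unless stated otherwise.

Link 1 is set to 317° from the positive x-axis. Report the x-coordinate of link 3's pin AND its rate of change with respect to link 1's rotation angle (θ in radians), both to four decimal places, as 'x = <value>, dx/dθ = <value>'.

geometry: r = 55 mm, L = 142 mm, e = 5 mm
crank pin P = (r cos θ, r sin θ) = (40.224454, -37.509910)
h = r sin θ − e = -37.509910 − 5 = -42.509910
x = r cos θ + √(L² − h²) = 40.224454 + 135.487666 = 175.712119
dx/dθ = −r sin θ − h·r cos θ/√(L² − h²) (θ in radians; h = -42.509910) = 50.130526

x = 175.7121, dx/dθ = 50.1305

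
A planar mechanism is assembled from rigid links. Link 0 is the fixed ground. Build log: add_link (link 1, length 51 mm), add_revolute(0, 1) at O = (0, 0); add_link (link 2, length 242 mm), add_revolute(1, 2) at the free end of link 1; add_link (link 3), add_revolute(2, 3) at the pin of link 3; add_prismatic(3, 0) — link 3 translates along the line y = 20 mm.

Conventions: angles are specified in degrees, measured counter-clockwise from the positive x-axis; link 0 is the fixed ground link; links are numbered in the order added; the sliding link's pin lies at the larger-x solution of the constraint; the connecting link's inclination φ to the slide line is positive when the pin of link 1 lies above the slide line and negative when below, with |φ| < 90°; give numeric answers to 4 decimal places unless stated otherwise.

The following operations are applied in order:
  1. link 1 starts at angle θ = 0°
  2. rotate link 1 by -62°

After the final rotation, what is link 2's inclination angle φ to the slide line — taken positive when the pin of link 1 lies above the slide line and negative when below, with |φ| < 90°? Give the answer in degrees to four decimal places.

geometry: r = 51 mm, L = 242 mm, e = 20 mm; θ starts at 0°
rotate link 1 by -62°: θ ← 0° -62° = -62°
h = r sin θ − e = -45.030327 − 20 = -65.030327
sin φ = h / L = -65.030327 / 242 = -0.26872036
φ = arcsin(-0.26872036) = -15.588135°

-15.5881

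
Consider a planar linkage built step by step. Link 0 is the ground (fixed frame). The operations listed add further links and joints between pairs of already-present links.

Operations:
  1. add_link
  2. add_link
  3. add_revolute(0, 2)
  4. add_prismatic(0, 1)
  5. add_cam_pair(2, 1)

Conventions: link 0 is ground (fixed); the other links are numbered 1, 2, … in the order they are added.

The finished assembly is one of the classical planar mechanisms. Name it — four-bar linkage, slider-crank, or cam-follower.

links: 3 (incl. ground); joints: 1 revolute, 1 prismatic, 1 higher (cam) pair, forming one closed loop
3 links, revolute + prismatic + higher pair in one loop → cam-follower

cam-follower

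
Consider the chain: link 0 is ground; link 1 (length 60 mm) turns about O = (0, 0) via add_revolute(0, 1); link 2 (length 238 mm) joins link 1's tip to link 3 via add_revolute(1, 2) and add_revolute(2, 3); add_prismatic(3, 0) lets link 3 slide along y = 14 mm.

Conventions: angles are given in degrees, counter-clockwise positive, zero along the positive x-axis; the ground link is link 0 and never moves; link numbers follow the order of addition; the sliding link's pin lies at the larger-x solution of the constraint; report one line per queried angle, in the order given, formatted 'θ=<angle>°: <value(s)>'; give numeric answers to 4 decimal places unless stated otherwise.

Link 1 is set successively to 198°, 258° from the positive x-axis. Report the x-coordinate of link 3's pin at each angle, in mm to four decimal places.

geometry: r = 60 mm, L = 238 mm, e = 14 mm
θ=198°: crank pin P = (r cos θ, r sin θ) = (-57.063391, -18.541020)
θ=198°: h = r sin θ − e = -18.541020 − 14 = -32.541020
θ=198°: x = r cos θ + √(L² − h²) = -57.063391 + 235.764887 = 178.701496
θ=258°: crank pin P = (r cos θ, r sin θ) = (-12.474701, -58.688856)
θ=258°: h = r sin θ − e = -58.688856 − 14 = -72.688856
θ=258°: x = r cos θ + √(L² − h²) = -12.474701 + 226.628176 = 214.153475

θ=198°: 178.7015
θ=258°: 214.1535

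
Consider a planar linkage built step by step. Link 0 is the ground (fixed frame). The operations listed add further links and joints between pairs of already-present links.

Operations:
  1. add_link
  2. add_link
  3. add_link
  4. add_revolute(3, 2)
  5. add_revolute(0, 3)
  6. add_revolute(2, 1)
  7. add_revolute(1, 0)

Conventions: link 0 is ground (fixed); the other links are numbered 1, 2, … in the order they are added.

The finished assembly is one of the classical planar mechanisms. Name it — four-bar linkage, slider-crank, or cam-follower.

links: 4 (incl. ground); joints: 4 revolute, 0 prismatic, 0 higher (cam) pair, forming one closed loop
4 links in a single 4R loop → four-bar linkage

four-bar linkage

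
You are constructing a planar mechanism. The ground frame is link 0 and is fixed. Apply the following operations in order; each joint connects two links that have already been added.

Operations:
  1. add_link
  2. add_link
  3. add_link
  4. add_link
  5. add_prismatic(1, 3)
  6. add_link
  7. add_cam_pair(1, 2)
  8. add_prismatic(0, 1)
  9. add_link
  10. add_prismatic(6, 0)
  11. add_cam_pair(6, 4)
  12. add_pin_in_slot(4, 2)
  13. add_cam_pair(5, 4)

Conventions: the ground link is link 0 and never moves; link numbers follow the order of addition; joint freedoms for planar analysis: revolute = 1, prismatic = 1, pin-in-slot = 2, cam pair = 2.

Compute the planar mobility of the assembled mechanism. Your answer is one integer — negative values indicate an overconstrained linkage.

link 0 = ground. State L|J1|J2 = 1|0|0
+link1  2|0|0
+link2  3|0|0
+link3  4|0|0
+link4  5|0|0
P(1,3) f=1→J1  5|1|0
+link5  6|1|0
C(1,2) f=2→J2  6|1|1
P(0,1) f=1→J1  6|2|1
+link6  7|2|1
P(6,0) f=1→J1  7|3|1
C(6,4) f=2→J2  7|3|2
PS(4,2) f=2→J2  7|3|3
C(5,4) f=2→J2  7|3|4
M = 3(7−1)−2·3−4 = 18−6−4 = 8

M = 8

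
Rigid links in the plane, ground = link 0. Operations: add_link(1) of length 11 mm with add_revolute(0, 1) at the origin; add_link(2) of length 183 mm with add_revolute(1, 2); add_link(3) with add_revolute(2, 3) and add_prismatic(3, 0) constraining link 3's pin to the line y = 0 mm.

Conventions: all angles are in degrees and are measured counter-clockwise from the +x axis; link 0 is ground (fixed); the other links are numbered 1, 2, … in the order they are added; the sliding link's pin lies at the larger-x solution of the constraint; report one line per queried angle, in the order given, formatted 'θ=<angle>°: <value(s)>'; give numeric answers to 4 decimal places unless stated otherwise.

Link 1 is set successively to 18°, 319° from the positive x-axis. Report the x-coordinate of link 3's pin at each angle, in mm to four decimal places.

geometry: r = 11 mm, L = 183 mm, e = 0 mm
θ=18°: crank pin P = (r cos θ, r sin θ) = (10.461622, 3.399187)
θ=18°: h = r sin θ − e = 3.399187 − 0 = 3.399187
θ=18°: x = r cos θ + √(L² − h²) = 10.461622 + 182.968428 = 193.430049
θ=319°: crank pin P = (r cos θ, r sin θ) = (8.301805, -7.216649)
θ=319°: h = r sin θ − e = -7.216649 − 0 = -7.216649
θ=319°: x = r cos θ + √(L² − h²) = 8.301805 + 182.857649 = 191.159455

θ=18°: 193.4300
θ=319°: 191.1595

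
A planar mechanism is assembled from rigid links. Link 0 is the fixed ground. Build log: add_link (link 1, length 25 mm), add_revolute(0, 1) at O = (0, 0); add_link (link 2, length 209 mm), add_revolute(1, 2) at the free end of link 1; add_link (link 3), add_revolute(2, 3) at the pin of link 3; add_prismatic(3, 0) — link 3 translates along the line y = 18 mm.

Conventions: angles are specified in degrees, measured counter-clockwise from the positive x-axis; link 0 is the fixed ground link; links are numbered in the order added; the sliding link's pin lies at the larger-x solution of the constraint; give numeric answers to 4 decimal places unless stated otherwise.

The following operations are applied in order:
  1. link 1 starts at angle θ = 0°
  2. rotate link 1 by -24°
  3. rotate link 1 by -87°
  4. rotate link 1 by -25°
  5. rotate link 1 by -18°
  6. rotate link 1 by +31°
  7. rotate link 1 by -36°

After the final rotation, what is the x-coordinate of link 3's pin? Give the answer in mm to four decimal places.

geometry: r = 25 mm, L = 209 mm, e = 18 mm; θ starts at 0°
rotate link 1 by -24°: θ ← 0° -24° = -24°
rotate link 1 by -87°: θ ← -24° -87° = -111°
rotate link 1 by -25°: θ ← -111° -25° = -136°
rotate link 1 by -18°: θ ← -136° -18° = -154°
rotate link 1 by +31°: θ ← -154° +31° = -123°
rotate link 1 by -36°: θ ← -123° -36° = -159°
crank pin P = (r cos θ, r sin θ) = (-23.339511, -8.959199)
h = r sin θ − e = -8.959199 − 18 = -26.959199
x = r cos θ + √(L² − h²) = -23.339511 + 207.253954 = 183.914444

183.9144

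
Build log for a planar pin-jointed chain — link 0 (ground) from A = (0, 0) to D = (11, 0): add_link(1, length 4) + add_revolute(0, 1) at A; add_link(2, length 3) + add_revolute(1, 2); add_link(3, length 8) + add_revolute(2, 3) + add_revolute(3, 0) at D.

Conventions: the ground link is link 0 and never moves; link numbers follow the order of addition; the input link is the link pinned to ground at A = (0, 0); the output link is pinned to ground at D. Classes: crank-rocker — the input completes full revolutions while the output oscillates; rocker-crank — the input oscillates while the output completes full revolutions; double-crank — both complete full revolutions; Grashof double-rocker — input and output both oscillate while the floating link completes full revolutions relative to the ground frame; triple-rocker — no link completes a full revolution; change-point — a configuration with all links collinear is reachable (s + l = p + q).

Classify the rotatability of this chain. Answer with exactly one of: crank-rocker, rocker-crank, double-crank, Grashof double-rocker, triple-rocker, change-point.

lengths: ground=11, input=4, coupler=3, output=8
sorted: s=3 (shortest), l=11 (longest), p+q=12
s + l = 14 vs p + q = 12
s + l > p + q → non-Grashof → no link fully rotates → triple-rocker

triple-rocker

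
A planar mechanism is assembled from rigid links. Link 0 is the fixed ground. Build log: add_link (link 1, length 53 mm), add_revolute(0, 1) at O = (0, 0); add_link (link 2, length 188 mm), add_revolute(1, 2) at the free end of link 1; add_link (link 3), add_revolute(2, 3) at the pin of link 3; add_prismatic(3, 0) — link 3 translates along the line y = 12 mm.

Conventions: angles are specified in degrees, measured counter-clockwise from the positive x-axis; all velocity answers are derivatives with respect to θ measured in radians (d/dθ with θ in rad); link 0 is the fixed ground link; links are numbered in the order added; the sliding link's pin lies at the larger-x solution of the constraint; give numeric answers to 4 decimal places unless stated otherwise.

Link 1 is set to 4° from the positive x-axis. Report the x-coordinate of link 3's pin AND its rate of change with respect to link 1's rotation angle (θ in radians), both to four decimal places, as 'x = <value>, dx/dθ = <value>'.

geometry: r = 53 mm, L = 188 mm, e = 12 mm
crank pin P = (r cos θ, r sin θ) = (52.870895, 3.697093)
h = r sin θ − e = 3.697093 − 12 = -8.302907
x = r cos θ + √(L² − h²) = 52.870895 + 187.816564 = 240.687459
dx/dθ = −r sin θ − h·r cos θ/√(L² − h²) (θ in radians; h = -8.302907) = -1.359801

x = 240.6875, dx/dθ = -1.3598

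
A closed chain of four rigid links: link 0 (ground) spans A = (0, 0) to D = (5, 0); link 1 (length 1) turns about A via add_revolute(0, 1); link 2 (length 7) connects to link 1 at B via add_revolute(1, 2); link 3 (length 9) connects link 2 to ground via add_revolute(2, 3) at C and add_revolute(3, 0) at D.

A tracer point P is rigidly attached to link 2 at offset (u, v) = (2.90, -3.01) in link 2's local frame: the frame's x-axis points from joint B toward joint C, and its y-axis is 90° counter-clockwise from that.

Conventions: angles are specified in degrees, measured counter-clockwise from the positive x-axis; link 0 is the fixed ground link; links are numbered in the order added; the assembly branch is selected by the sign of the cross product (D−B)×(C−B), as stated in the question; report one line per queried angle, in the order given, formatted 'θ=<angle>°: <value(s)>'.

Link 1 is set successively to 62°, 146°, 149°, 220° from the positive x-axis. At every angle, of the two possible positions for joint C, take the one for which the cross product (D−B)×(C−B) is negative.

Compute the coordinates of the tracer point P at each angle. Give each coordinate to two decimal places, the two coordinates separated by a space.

A=(0,0), D=(5.00,0)
θ=62°: B = A + 1.00·(cos62°, sin62°) = (0.4695, 0.8829)
θ=62°: |BD| = 4.6158
θ=62°: circle(B,7.00) ∩ circle(D,9.00): a=-1.1585, h=6.9035
θ=62°:   candidates: C₊=(0.6529,7.8805) cross=31.865; C₋=(-1.9882,-5.6714) cross=-31.865
θ=62°:   branch - wants cross < 0 → take C=(-1.9882,-5.6714) (cross=-31.865)
θ=62°: ex = (C−B)/|BC| = (-0.3511,-0.9363); ey = (0.9363,-0.3511)
θ=62°: P = B + 2.90·ex + -3.01·ey = (-3.3671,-0.7756)
θ=146°: B = A + 1.00·(cos146°, sin146°) = (-0.8290, 0.5592)
θ=146°: |BD| = 5.8558
θ=146°: circle(B,7.00) ∩ circle(D,9.00): a=0.1956, h=6.9973
θ=146°:   candidates: C₊=(0.0338,7.5058) cross=40.975; C₋=(-1.3026,-6.4248) cross=-40.975
θ=146°:   branch - wants cross < 0 → take C=(-1.3026,-6.4248) (cross=-40.975)
θ=146°: ex = (C−B)/|BC| = (-0.0676,-0.9977); ey = (0.9977,-0.0676)
θ=146°: P = B + 2.90·ex + -3.01·ey = (-4.0283,-2.1305)
θ=149°: B = A + 1.00·(cos149°, sin149°) = (-0.8572, 0.5150)
θ=149°: |BD| = 5.8798
θ=149°: circle(B,7.00) ∩ circle(D,9.00): a=0.2187, h=6.9966
θ=149°:   candidates: C₊=(-0.0265,7.4656) cross=41.138; C₋=(-1.2522,-6.4738) cross=-41.138
θ=149°:   branch - wants cross < 0 → take C=(-1.2522,-6.4738) (cross=-41.138)
θ=149°: ex = (C−B)/|BC| = (-0.0564,-0.9984); ey = (0.9984,-0.0564)
θ=149°: P = B + 2.90·ex + -3.01·ey = (-4.0260,-2.2105)
θ=220°: B = A + 1.00·(cos220°, sin220°) = (-0.7660, -0.6428)
θ=220°: |BD| = 5.8018
θ=220°: circle(B,7.00) ∩ circle(D,9.00): a=0.1431, h=6.9985
θ=220°:   candidates: C₊=(-1.3992,6.3285) cross=40.604; C₋=(0.1516,-7.5824) cross=-40.604
θ=220°:   branch - wants cross < 0 → take C=(0.1516,-7.5824) (cross=-40.604)
θ=220°: ex = (C−B)/|BC| = (0.1311,-0.9914); ey = (0.9914,0.1311)
θ=220°: P = B + 2.90·ex + -3.01·ey = (-3.3699,-3.9123)

θ=62°: -3.37 -0.78
θ=146°: -4.03 -2.13
θ=149°: -4.03 -2.21
θ=220°: -3.37 -3.91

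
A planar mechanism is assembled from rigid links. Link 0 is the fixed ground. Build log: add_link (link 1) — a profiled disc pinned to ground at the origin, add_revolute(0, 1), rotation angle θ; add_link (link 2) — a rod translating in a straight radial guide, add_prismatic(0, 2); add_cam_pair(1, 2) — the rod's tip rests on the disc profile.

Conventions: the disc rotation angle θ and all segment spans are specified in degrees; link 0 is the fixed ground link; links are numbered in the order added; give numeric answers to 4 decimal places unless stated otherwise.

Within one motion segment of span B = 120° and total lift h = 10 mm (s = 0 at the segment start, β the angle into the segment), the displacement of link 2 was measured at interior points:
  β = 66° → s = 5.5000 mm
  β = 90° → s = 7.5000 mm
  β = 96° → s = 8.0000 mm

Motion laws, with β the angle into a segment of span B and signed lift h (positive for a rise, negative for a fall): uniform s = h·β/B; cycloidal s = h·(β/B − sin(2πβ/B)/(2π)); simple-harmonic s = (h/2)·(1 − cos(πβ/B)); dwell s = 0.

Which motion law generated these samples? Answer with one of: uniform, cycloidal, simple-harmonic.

candidates at β/B = r: uniform s = h·r (linear in β); cycloidal s = h·(r − sin(2πr)/(2π)); simple-harmonic s = (h/2)(1 − cos(πr))
β=66°: printed 5.5000 | uniform 5.5000, cycloidal 5.9918, simple-harmonic 5.7822
β=90°: printed 7.5000 | uniform 7.5000, cycloidal 9.0915, simple-harmonic 8.5355
β=96°: printed 8.0000 | uniform 8.0000, cycloidal 9.5137, simple-harmonic 9.0451
only one law matches every sample → uniform

uniform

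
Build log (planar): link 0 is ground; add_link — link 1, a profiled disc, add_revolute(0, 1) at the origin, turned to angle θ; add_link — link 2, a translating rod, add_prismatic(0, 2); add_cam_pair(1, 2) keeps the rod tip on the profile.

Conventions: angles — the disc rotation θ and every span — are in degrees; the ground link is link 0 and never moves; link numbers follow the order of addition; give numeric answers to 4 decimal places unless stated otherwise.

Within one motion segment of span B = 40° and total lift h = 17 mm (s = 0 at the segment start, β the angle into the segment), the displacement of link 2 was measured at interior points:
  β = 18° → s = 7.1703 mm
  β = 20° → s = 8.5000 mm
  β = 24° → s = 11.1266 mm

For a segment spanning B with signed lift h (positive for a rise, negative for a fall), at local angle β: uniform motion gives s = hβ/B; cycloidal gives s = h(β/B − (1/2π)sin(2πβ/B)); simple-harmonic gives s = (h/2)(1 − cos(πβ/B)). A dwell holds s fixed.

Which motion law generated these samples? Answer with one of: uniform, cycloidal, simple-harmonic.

candidates at β/B = r: uniform s = h·r (linear in β); cycloidal s = h·(r − sin(2πr)/(2π)); simple-harmonic s = (h/2)(1 − cos(πr))
β=18°: printed 7.1703 | uniform 7.6500, cycloidal 6.8139, simple-harmonic 7.1703
β=20°: printed 8.5000 | uniform 8.5000, cycloidal 8.5000, simple-harmonic 8.5000
β=24°: printed 11.1266 | uniform 10.2000, cycloidal 11.7903, simple-harmonic 11.1266
only one law matches every sample → simple-harmonic

simple-harmonic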